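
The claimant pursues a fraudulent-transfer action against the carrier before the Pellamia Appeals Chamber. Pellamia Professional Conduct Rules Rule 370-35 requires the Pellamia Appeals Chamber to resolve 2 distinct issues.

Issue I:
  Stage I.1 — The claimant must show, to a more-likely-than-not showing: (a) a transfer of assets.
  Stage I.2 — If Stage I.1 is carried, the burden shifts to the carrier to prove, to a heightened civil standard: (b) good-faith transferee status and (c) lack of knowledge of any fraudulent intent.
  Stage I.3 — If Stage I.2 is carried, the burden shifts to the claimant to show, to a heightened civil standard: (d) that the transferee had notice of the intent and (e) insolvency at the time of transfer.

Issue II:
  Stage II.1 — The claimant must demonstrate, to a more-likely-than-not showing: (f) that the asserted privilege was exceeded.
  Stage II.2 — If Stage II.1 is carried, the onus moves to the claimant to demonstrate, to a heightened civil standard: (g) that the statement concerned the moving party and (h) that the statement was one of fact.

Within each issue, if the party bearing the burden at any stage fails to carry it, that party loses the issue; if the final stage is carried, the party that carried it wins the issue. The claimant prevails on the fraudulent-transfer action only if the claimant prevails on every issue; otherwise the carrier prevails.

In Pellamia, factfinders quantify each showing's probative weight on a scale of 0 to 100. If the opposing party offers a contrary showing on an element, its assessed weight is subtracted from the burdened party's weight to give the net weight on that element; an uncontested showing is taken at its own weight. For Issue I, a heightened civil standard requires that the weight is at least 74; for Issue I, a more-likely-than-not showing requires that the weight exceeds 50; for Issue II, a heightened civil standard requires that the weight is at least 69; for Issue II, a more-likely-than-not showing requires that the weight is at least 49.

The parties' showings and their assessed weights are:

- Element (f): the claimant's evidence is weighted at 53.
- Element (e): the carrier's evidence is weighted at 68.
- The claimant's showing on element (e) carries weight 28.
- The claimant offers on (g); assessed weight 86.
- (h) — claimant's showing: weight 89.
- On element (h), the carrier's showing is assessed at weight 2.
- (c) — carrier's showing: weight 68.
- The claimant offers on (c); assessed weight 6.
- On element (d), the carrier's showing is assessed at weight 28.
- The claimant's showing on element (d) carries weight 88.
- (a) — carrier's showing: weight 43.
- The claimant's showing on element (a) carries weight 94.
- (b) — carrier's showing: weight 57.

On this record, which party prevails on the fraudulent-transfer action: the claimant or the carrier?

— Issue I —
Stage I.1 (claimant, a more-likely-than-not showing, weight exceeds 50): (a) net 94−43=51 > 50 — meets.
  All elements met. The burden passes to the carrier.
Stage I.2 (carrier, a heightened civil standard, weight is at least 74): (b) 57 < 74 — fails; (c) net 68−6=62 < 74 — fails.
  Stage I.2 not carried; the carrier fails its burden.
So the claimant prevails on this issue.
— Issue II —
Stage II.1 (claimant, a more-likely-than-not showing, weight is at least 49): (f) 53 ≥ 49 — meets.
  Stage II.1 is satisfied; the claimant continues to bear the burden.
Stage II.2 (claimant, a heightened civil standard, weight is at least 69): (g) 86 ≥ 69 — meets; (h) net 89−2=87 ≥ 69 — meets.
  Stage II.2 carried; the final stage is satisfied.
All stages carried — the claimant prevails on this issue.
Per-issue: Issue I → claimant; Issue II → claimant. The claimant must prevail on every issue; overall, the claimant prevails.

claimant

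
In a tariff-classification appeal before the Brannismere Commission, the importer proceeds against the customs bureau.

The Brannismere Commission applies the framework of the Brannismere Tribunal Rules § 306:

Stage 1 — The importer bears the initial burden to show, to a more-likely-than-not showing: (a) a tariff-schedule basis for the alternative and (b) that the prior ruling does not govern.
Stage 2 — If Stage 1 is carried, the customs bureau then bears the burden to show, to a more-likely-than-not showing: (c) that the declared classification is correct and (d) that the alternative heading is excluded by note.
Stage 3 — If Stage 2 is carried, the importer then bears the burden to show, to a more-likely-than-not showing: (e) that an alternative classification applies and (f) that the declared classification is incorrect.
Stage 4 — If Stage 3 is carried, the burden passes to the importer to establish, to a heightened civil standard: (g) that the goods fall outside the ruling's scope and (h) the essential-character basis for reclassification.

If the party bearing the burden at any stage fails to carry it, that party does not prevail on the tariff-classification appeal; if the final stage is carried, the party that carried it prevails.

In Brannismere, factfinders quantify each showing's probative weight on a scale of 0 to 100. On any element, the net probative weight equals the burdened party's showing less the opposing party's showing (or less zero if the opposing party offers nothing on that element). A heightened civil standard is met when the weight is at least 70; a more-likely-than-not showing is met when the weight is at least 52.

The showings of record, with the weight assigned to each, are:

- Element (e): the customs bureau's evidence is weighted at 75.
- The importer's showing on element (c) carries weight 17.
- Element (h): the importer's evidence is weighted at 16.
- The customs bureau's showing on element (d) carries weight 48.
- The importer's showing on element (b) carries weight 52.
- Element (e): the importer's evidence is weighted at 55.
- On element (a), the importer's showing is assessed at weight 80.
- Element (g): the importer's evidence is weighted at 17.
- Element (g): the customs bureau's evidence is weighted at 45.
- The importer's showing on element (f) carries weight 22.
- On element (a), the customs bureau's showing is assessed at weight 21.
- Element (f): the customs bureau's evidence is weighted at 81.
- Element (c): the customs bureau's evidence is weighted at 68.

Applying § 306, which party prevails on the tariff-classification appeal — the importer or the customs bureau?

importer

Stage 1 — burden on importer; standard: a more-likely-than-not showing (weight is at least 52).
    (a): 80 − 21 = 59 ≥ 52 [met]
    (b): 52 ≥ 52 [met]
  The importer carries Stage 1; the customs bureau now bears the burden.
Stage 2 — burden on customs bureau; standard: a more-likely-than-not showing (weight is at least 52).
    (c): 68 − 17 = 51 < 52 [not met]
    (d): 48 < 52 [not met]
  The customs bureau does not carry Stage 2.
So the importer prevails.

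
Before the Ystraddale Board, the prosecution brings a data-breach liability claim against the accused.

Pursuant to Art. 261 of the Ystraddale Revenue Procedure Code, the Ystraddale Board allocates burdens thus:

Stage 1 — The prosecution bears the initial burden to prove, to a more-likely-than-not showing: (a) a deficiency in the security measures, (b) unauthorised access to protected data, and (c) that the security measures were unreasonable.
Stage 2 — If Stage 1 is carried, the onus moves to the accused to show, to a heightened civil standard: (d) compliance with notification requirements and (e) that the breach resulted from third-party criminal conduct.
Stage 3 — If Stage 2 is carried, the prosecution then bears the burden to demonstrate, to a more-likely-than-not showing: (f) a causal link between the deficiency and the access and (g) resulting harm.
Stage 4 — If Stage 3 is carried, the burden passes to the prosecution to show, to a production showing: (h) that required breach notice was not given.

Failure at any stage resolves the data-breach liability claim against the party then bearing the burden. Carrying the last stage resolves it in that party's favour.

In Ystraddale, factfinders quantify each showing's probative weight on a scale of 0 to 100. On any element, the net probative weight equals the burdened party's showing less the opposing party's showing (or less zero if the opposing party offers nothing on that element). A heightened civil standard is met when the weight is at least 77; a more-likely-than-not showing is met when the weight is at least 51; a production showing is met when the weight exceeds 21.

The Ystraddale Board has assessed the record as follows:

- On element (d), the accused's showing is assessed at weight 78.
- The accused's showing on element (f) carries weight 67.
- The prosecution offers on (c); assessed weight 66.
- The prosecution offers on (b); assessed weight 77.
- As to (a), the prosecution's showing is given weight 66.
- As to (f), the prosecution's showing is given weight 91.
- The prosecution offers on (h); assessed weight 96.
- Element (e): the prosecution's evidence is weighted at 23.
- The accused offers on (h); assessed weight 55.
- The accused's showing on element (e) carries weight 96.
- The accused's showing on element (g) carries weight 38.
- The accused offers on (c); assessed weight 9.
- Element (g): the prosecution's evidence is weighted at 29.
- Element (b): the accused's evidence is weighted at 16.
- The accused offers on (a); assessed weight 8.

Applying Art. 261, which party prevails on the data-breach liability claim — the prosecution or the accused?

At Stage 1 the prosecution must meet a more-likely-than-not showing (weight is at least 51): on (a) the weight is 66 less the opposing 8 gives net 58, ≥ 51, so (a) meets the standard; on (b) the weight is 77 less the opposing 16 gives net 61, which does reach 51, so (b) meets the standard; on (c) the weight is 66 less the opposing 9 gives net 57, which does reach 51, so (c) meets the standard.
  The prosecution carries Stage 1; the accused now bears the burden.
At Stage 2 the accused must meet a heightened civil standard (weight is at least 77): on (d) the weight is 78, ≥ 77, so (d) meets the standard; on (e) the weight is 96 less the opposing 23 gives net 73, < 77, so (e) does not meet the standard.
  Stage 2 not carried; the accused fails its burden.
The prosecution prevails.

prosecution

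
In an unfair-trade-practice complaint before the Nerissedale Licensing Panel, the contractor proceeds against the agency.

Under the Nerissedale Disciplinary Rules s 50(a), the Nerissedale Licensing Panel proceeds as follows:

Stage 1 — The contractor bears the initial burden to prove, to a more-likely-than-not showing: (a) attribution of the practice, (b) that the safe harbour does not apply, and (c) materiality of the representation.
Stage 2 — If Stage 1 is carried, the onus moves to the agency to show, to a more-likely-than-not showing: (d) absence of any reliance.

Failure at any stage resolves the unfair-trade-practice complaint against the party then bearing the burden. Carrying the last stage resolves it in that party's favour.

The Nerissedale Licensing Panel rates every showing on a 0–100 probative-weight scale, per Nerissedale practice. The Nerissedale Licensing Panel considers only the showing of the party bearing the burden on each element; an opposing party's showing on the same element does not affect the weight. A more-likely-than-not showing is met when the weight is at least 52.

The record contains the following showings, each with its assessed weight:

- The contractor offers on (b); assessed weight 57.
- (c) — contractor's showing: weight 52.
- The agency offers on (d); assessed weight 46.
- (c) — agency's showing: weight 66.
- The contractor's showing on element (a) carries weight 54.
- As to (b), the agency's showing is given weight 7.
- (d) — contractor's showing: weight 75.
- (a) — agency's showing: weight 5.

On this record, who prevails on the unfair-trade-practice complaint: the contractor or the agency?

contractor

At Stage 1 the contractor must meet a more-likely-than-not showing (weight is at least 52): on (a) the weight is 54 (the agency's 5 is given no effect), which does reach 52, so (a) meets the standard; on (b) the weight is 57 (the agency's 7 is given no effect), which does reach 52, so (b) meets the standard; on (c) the weight is 52 (the agency's 66 is given no effect), which does reach 52, so (c) meets the standard.
  All elements met. The burden passes to the agency.
At Stage 2 the agency must meet a more-likely-than-not showing (weight is at least 52): on (d) the weight is 46 (the contractor's 75 is given no effect), which does not reach 52, so (d) does not meet the standard.
  Stage 2 not carried; the agency fails its burden.
The contractor prevails.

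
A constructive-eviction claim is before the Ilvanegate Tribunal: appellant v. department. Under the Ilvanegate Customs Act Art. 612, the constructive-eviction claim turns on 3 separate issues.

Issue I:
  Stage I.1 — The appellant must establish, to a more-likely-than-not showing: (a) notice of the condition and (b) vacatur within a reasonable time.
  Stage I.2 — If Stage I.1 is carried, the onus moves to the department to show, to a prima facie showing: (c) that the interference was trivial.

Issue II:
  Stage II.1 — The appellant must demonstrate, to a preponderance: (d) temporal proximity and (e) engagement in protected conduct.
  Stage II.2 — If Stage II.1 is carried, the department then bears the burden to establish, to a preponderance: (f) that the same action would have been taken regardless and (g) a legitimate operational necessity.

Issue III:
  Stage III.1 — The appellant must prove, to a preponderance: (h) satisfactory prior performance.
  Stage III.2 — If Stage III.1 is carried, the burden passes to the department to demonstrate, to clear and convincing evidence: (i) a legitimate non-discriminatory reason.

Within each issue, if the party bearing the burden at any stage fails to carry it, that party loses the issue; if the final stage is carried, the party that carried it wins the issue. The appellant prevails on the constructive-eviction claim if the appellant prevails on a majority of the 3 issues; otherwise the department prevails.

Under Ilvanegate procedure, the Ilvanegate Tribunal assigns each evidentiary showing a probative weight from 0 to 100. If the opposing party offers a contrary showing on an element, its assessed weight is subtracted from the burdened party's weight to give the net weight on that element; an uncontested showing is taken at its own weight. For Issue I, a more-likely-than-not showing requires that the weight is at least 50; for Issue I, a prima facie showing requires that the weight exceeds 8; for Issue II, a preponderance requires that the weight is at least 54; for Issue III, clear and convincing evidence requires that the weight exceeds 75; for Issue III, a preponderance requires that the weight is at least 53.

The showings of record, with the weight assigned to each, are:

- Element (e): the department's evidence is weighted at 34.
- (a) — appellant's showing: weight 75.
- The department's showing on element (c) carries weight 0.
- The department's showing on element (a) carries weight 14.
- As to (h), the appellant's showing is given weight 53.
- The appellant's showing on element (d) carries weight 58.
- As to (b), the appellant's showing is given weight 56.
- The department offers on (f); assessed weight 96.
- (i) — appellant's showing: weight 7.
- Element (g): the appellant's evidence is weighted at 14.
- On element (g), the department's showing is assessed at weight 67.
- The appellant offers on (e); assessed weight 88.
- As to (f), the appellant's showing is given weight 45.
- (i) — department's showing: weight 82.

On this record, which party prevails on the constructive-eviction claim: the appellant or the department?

— Issue I —
Stage I.1 — burden on appellant; standard: a more-likely-than-not showing (weight is at least 50).
    (a): 75 − 14 = 61 ≥ 50 [met]
    (b): 56 ≥ 50 [met]
  Stage I.1 is satisfied; the onus moves to the department.
Stage I.2 — burden on department; standard: a prima facie showing (weight exceeds 8).
    (c): 0 ≤ 8 [not met]
  Stage I.2 not carried; the department fails its burden.
So the appellant prevails on this issue.
— Issue II —
At Stage II.1 the appellant must meet a preponderance (weight is at least 54): on (d) the weight is 58, which does reach 54, so (d) meets the standard; on (e) the weight is 88 less the opposing 34 gives net 54, ≥ 54, so (e) meets the standard.
  All elements met. The burden passes to the department.
At Stage II.2 the department must meet a preponderance (weight is at least 54): on (f) the weight is 96 less the opposing 45 gives net 51, which does not reach 54, so (f) does not meet the standard; on (g) the weight is 67 less the opposing 14 gives net 53, which does not reach 54, so (g) does not meet the standard.
  The department does not carry Stage II.2.
The appellant prevails on this issue.
— Issue III —
Stage III.1 — burden on appellant; standard: a preponderance (weight is at least 53).
    (h): 53 ≥ 53 [met]
  The appellant carries Stage III.1; the department now bears the burden.
Stage III.2 — burden on department; standard: clear and convincing evidence (weight exceeds 75).
    (i): 82 − 7 = 75 ≤ 75 [not met]
  Stage III.2 not carried; the department fails its burden.
The appellant prevails on this issue.
Per-issue: Issue I → appellant; Issue II → appellant; Issue III → appellant. The appellant must prevail on a majority of issues; overall, the appellant prevails.

appellant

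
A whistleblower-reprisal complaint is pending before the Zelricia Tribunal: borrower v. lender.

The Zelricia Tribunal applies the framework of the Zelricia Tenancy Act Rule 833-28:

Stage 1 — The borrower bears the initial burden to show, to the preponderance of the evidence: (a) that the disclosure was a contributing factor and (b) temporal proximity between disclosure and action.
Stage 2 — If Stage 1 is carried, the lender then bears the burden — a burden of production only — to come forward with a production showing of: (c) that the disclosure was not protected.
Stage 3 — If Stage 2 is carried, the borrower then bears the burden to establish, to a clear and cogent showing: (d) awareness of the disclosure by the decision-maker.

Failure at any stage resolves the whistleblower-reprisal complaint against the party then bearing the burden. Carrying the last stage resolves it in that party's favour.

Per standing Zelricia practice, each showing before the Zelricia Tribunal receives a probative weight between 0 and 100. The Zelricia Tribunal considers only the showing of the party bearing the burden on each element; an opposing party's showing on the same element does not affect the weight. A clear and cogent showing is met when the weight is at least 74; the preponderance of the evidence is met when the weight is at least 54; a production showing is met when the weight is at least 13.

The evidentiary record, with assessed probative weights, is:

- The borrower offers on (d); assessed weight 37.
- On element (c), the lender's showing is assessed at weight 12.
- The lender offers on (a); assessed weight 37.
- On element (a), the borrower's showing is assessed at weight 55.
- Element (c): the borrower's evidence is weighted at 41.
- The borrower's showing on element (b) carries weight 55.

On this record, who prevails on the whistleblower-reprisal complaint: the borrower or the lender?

borrower

Stage 1 — burden on borrower; standard: the preponderance of the evidence (weight is at least 54).
    (a): 55 (lender's 37 disregarded) ≥ 54 [met]
    (b): 55 ≥ 54 [met]
  All elements met. The burden passes to the lender.
Stage 2 — burden on lender; standard: a production showing (weight is at least 13).
    (c): 12 (borrower's 41 disregarded) < 13 [not met]
  The lender does not carry Stage 2.
The analysis ends at Stage 2; the borrower prevails.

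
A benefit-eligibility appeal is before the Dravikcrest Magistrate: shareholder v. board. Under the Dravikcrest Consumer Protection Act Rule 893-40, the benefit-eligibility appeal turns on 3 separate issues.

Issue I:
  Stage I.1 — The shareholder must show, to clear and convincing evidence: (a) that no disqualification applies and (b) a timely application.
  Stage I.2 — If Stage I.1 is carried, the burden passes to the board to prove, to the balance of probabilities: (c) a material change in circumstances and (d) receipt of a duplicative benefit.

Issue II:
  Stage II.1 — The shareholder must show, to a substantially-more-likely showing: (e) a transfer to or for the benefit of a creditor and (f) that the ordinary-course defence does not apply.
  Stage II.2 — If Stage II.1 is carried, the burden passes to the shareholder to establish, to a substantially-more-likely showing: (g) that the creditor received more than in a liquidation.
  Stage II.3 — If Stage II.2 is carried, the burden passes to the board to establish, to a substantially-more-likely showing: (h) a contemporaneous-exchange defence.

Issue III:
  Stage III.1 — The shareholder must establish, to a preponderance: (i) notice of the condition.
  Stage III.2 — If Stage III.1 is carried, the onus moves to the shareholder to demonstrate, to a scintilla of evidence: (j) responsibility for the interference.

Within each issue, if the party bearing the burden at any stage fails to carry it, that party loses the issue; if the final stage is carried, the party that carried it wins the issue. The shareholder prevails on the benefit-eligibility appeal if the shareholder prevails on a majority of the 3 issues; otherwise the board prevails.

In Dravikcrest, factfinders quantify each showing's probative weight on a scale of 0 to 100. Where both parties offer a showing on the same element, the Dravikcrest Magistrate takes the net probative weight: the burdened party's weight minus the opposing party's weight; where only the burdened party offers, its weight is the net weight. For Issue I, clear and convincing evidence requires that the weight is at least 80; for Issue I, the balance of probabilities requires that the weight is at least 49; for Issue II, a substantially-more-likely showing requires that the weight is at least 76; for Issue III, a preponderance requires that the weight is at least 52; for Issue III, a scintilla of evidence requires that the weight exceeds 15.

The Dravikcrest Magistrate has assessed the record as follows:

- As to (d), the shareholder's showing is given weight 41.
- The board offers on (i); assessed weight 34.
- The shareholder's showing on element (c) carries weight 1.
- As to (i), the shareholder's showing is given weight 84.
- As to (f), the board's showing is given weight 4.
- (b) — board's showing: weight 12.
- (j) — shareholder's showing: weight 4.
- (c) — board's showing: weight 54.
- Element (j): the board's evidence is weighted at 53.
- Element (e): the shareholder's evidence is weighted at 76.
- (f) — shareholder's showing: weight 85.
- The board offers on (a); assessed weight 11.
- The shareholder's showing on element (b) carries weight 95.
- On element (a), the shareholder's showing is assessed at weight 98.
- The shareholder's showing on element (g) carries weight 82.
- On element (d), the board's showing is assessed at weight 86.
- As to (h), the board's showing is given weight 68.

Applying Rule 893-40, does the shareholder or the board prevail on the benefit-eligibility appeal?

— Issue I —
Stage I.1 — burden on shareholder; standard: clear and convincing evidence (weight is at least 80).
    (a): 98 − 11 = 87 ≥ 80 [met]
    (b): 95 − 12 = 83 ≥ 80 [met]
  Stage I.1 carried; the burden shifts to the board.
Stage I.2 — burden on board; standard: the balance of probabilities (weight is at least 49).
    (c): 54 − 1 = 53 ≥ 49 [met]
    (d): 86 − 41 = 45 < 49 [not met]
  Not every element is met, so the board fails to carry Stage I.2.
So the shareholder prevails on this issue.
— Issue II —
Stage II.1 — burden on shareholder; standard: a substantially-more-likely showing (weight is at least 76).
    (e): 76 ≥ 76 [met]
    (f): 85 − 4 = 81 ≥ 76 [met]
  All elements met. The shareholder retains the burden for Stage II.2.
Stage II.2 — burden on shareholder; standard: a substantially-more-likely showing (weight is at least 76).
    (g): 82 ≥ 76 [met]
  Stage II.2 carried; the burden shifts to the board.
Stage II.3 — burden on board; standard: a substantially-more-likely showing (weight is at least 76).
    (h): 68 < 76 [not met]
  The board does not carry Stage II.3.
The shareholder prevails on this issue.
— Issue III —
Stage III.1 (shareholder, a preponderance, weight is at least 52): (i) net 84−34=50 < 52 — fails.
  The shareholder does not carry Stage III.1.
The board prevails on this issue.
Per-issue: Issue I → shareholder; Issue II → shareholder; Issue III → board. The shareholder must prevail on a majority of issues; overall, the shareholder prevails.

shareholder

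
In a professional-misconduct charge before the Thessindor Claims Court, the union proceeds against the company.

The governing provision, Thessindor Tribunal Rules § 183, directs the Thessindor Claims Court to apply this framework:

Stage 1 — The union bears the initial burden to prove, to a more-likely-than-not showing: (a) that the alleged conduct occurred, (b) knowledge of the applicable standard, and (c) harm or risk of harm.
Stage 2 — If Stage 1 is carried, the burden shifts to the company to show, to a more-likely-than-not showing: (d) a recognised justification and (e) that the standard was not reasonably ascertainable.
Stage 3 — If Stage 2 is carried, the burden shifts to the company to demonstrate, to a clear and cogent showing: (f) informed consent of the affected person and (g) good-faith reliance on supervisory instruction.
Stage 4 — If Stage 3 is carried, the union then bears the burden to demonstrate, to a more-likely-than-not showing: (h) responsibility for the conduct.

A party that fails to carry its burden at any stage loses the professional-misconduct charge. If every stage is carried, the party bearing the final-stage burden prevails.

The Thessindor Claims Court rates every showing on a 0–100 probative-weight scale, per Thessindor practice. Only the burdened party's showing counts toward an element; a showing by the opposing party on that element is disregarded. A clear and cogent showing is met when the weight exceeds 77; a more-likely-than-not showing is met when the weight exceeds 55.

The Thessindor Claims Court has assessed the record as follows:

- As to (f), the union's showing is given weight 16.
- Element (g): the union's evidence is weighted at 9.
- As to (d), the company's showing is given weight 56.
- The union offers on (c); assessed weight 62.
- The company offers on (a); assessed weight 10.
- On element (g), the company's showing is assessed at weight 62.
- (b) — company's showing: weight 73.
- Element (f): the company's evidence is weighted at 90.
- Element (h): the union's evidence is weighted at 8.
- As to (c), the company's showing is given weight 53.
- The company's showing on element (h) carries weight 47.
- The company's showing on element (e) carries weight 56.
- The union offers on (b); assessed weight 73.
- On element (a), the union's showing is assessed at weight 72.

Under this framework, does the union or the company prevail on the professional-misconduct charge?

At Stage 1 the union must meet a more-likely-than-not showing (weight exceeds 55): on (a) the weight is 72 (the company's 10 is given no effect), which does exceed 55, so (a) meets the standard; on (b) the weight is 73 (the company's 73 is given no effect), > 55, so (b) meets the standard; on (c) the weight is 62 (the company's 53 is given no effect), > 55, so (c) meets the standard.
  The union carries Stage 1; the company now bears the burden.
At Stage 2 the company must meet a more-likely-than-not showing (weight exceeds 55): on (d) the weight is 56, > 55, so (d) meets the standard; on (e) the weight is 56, > 55, so (e) meets the standard.
  Stage 2 carried; the burden remains with the company.
At Stage 3 the company must meet a clear and cogent showing (weight exceeds 77): on (f) the weight is 90 (the union's 16 is given no effect), > 77, so (f) meets the standard; on (g) the weight is 62 (the union's 9 is given no effect), which does not exceed 77, so (g) does not meet the standard.
  The company does not carry Stage 3.
The analysis ends at Stage 3; the union prevails.

union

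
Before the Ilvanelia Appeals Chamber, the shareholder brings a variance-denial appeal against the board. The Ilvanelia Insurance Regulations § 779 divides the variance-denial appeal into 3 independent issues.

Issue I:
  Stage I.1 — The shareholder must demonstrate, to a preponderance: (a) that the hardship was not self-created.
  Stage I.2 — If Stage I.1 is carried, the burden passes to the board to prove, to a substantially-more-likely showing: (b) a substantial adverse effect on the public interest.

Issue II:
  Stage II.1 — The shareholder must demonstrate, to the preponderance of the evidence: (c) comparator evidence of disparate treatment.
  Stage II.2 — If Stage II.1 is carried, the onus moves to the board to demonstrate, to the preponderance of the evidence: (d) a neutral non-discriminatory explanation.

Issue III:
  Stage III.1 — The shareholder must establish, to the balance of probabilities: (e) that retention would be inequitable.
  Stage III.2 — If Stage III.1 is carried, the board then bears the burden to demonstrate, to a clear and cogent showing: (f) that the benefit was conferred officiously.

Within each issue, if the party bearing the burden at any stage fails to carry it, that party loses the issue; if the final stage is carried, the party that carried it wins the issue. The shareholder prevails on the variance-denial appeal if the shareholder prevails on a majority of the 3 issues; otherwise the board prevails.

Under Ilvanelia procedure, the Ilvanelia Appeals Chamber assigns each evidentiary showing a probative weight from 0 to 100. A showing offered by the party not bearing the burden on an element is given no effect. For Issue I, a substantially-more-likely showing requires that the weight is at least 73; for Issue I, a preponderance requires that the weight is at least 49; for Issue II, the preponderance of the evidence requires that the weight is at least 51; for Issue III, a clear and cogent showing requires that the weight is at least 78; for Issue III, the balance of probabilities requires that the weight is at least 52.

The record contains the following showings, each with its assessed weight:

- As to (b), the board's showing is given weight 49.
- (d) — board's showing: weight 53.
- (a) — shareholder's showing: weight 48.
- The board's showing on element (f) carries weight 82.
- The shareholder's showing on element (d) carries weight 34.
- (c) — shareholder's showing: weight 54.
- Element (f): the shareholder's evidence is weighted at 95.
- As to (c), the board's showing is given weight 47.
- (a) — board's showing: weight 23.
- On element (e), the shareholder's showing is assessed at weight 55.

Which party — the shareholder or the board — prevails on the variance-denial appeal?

— Issue I —
At Stage I.1 the shareholder must meet a preponderance (weight is at least 49): on (a) the weight is 48 (the board's 23 is given no effect), which does not reach 49, so (a) does not meet the standard.
  Stage I.1 not carried; the shareholder fails its burden.
The board prevails on this issue.
— Issue II —
Stage II.1 — burden on shareholder; standard: the preponderance of the evidence (weight is at least 51).
    (c): 54 (board's 47 disregarded) ≥ 51 [met]
  The shareholder carries Stage II.1; the board now bears the burden.
Stage II.2 — burden on board; standard: the preponderance of the evidence (weight is at least 51).
    (d): 53 (shareholder's 34 disregarded) ≥ 51 [met]
  Stage II.2 carried; the final stage is satisfied.
Every stage carried; the board prevails on this issue.
— Issue III —
Stage III.1 — burden on shareholder; standard: the balance of probabilities (weight is at least 52).
    (e): 55 ≥ 52 [met]
  All elements met. The burden passes to the board.
Stage III.2 — burden on board; standard: a clear and cogent showing (weight is at least 78).
    (f): 82 (shareholder's 95 disregarded) ≥ 78 [met]
  The board carries the last stage.
All stages carried — the board prevails on this issue.
Per-issue: Issue I → board; Issue II → board; Issue III → board. The shareholder must prevail on a majority of issues; overall, the board prevails.

board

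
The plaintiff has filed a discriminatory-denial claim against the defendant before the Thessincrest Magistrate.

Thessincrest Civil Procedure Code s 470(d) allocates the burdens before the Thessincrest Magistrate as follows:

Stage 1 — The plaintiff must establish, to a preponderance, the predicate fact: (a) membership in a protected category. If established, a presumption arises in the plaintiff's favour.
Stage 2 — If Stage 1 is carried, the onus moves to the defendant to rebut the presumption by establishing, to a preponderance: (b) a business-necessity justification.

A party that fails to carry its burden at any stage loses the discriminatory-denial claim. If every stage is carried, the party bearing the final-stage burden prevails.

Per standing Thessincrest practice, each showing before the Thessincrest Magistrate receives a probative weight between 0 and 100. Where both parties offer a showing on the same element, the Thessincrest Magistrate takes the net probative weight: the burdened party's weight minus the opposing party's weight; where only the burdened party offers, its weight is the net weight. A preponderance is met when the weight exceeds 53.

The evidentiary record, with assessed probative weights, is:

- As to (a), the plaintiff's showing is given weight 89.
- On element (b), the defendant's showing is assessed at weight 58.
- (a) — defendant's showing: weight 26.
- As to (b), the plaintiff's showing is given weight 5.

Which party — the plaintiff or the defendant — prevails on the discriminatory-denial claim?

Stage 1 (plaintiff, a preponderance, weight exceeds 53): (a) net 89−26=63 > 53 — meets.
  Stage 1 carried; the burden shifts to the defendant.
Stage 2 (defendant, a preponderance, weight exceeds 53): (b) net 58−5=53 ≤ 53 — fails.
  Not every element is met, so the defendant fails to carry Stage 2.
So the plaintiff prevails.

plaintiff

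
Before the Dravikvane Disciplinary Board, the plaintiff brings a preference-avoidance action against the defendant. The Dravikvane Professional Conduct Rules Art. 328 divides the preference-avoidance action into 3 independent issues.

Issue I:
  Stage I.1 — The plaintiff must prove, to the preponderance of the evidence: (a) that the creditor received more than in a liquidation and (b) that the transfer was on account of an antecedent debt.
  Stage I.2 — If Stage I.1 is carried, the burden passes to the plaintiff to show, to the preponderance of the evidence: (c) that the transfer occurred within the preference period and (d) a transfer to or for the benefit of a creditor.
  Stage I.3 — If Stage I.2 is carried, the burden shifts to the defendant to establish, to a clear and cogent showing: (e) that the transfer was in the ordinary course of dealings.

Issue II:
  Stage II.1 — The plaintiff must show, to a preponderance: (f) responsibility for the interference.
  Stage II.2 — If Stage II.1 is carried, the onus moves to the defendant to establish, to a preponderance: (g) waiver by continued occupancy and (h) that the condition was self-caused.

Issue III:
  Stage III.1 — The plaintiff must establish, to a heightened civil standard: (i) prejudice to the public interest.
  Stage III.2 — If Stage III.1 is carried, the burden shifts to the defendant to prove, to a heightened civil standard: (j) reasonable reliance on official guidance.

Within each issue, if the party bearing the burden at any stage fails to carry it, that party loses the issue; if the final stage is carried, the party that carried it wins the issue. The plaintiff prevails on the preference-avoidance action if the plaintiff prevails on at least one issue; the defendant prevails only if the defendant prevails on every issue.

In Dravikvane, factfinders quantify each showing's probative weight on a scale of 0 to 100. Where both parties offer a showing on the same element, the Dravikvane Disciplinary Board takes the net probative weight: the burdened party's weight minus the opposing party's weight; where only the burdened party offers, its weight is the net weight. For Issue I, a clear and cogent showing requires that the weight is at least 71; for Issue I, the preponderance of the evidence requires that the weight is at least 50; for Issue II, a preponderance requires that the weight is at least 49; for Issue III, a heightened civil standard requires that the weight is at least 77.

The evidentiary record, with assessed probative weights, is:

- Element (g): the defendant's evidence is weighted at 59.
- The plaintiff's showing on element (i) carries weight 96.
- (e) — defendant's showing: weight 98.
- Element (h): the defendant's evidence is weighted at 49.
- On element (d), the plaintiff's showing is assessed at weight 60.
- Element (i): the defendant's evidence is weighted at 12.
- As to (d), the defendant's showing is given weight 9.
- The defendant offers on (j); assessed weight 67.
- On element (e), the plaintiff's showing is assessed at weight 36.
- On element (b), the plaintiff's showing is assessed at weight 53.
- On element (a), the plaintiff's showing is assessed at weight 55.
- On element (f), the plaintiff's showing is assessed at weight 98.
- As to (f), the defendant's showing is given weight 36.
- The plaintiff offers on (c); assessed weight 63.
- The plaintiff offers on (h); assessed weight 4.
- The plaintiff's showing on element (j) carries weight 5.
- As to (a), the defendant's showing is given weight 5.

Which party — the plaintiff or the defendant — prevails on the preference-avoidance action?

— Issue I —
Stage I.1 (plaintiff, the preponderance of the evidence, weight is at least 50): (a) net 55−5=50 ≥ 50 — meets; (b) 53 ≥ 50 — meets.
  Stage I.1 is satisfied; the plaintiff continues to bear the burden.
Stage I.2 (plaintiff, the preponderance of the evidence, weight is at least 50): (c) 63 ≥ 50 — meets; (d) net 60−9=51 ≥ 50 — meets.
  Stage I.2 carried; the burden shifts to the defendant.
Stage I.3 (defendant, a clear and cogent showing, weight is at least 71): (e) net 98−36=62 < 71 — fails.
  Not every element is met, so the defendant fails to carry Stage I.3.
So the plaintiff prevails on this issue.
— Issue II —
Stage II.1 — burden on plaintiff; standard: a preponderance (weight is at least 49).
    (f): 98 − 36 = 62 ≥ 49 [met]
  The plaintiff carries Stage II.1; the defendant now bears the burden.
Stage II.2 — burden on defendant; standard: a preponderance (weight is at least 49).
    (g): 59 ≥ 49 [met]
    (h): 49 − 4 = 45 < 49 [not met]
  Not every element is met, so the defendant fails to carry Stage II.2.
The plaintiff prevails on this issue.
— Issue III —
Stage III.1 (plaintiff, a heightened civil standard, weight is at least 77): (i) net 96−12=84 ≥ 77 — meets.
  Stage III.1 carried; the burden shifts to the defendant.
Stage III.2 (defendant, a heightened civil standard, weight is at least 77): (j) net 67−5=62 < 77 — fails.
  The defendant does not carry Stage III.2.
So the plaintiff prevails on this issue.
Per-issue: Issue I → plaintiff; Issue II → plaintiff; Issue III → plaintiff. The plaintiff must prevail on at least one issue; overall, the plaintiff prevails.

plaintiff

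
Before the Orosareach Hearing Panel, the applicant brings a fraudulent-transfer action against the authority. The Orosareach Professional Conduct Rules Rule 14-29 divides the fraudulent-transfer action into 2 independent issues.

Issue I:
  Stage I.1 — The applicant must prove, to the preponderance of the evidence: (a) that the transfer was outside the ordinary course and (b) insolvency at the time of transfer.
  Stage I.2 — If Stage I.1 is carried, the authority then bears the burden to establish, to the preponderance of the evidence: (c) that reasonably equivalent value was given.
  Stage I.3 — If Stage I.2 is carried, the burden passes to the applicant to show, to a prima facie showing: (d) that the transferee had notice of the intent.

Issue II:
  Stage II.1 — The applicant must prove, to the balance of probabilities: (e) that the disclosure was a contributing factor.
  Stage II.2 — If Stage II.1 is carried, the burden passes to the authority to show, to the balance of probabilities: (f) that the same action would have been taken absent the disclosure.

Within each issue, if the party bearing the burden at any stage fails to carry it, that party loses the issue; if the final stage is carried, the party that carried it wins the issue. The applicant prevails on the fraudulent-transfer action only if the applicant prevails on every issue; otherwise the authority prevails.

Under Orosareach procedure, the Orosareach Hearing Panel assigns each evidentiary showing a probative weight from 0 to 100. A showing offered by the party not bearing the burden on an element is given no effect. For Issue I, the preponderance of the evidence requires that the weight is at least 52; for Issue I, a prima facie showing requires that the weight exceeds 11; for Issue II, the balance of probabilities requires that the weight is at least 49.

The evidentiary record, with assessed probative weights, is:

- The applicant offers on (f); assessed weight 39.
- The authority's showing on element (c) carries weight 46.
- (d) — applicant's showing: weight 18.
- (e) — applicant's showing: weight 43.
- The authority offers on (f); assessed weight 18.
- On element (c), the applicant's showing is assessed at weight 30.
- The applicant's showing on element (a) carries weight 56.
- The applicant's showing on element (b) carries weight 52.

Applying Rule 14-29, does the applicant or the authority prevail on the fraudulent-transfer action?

— Issue I —
Stage I.1 — burden on applicant; standard: the preponderance of the evidence (weight is at least 52).
    (a): 56 ≥ 52 [met]
    (b): 52 ≥ 52 [met]
  Stage I.1 carried; the burden shifts to the authority.
Stage I.2 — burden on authority; standard: the preponderance of the evidence (weight is at least 52).
    (c): 46 (applicant's 30 disregarded) < 52 [not met]
  The authority does not carry Stage I.2.
The applicant prevails on this issue.
— Issue II —
At Stage II.1 the applicant must meet the balance of probabilities (weight is at least 49): on (e) the weight is 43, < 49, so (e) does not meet the standard.
  Not every element is met, so the applicant fails to carry Stage II.1.
So the authority prevails on this issue.
Per-issue: Issue I → applicant; Issue II → authority. The applicant must prevail on every issue; overall, the authority prevails.

authority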